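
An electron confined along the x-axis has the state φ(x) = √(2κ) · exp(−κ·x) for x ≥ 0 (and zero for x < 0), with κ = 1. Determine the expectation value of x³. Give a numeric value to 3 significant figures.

0.750

⟨x³⟩ = ∫ x³·|φ|² dx (integrals over the domain).
Every integrand reduces to terms xʲ·e^(−2κx) on [0, ∞); use ∫₀^∞ xʲ·e^(−2κx) dx = j!/(2κ)^(j+1).
⟨x³⟩ = 0.75000.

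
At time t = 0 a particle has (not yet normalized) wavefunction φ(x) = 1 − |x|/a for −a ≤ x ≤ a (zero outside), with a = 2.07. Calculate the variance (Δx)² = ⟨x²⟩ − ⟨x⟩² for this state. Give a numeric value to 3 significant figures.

0.428

Compute ⟨x⟩ and ⟨x²⟩ separately, then (Δx)² = ⟨x²⟩ − ⟨x⟩².
φ is even, so ∫ over [−a, a] = 2∫₀ᵃ with φ = 1 − x/a there: ∫₀ᵃ (1 − x/a)² dx = a/3, ∫₀ᵃ x²(1 − x/a)² dx = a³/30, ∫₀ᵃ x⁴(1 − x/a)² dx = a⁵/105.
Normalization: ∫|φ|² dx = 1.3800.
⟨x⟩ = 0.0000 and ⟨x²⟩ = 0.42849.
(Δx)² = 0.42849 − (0.0000)² = 0.42849.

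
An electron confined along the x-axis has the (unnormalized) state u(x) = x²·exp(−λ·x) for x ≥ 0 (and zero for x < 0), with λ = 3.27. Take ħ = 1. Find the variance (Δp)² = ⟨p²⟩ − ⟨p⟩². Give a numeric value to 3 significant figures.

3.56

Compute ⟨p⟩ and ⟨p²⟩ separately; (Δp)² = ⟨p²⟩ − ⟨p⟩².
Differentiate x²·exp(−λ·x) with the product rule; every integrand then reduces to terms xʲ·e^(−2λx) on [0, ∞), with ∫₀^∞ xʲ·e^(−2λx) dx = j!/(2λ)^(j+1).
Normalization: ∫|u|² dx = 0.0020060.
⟨p⟩ = 0.0000 and ⟨p²⟩ = 3.5643.
(Δp)² = 3.5643 − (0.0000)² = 3.5643.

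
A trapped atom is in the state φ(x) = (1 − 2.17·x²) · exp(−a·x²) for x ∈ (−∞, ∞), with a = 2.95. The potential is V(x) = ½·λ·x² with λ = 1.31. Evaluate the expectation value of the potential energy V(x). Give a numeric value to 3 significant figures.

⟨V⟩ = ∫ V(x)·|φ|² dx / ∫|φ|² dx.
Expand each integrand as polynomial × e^(−2ax²) and use ∫x^(2j)·e^(−2ax²) dx = (2j−1)!!/(4a)^j · √(π/(2a)), odd powers → 0; here √(π/(2a)) = 0.72971.
State is unnormalized: ∫|φ|² dx = 0.53536, and ∫φ*·V(x)·φ dx = 0.016360, so ⟨V⟩ = 0.016360 / 0.53536.
⟨V⟩ = 0.030558.

0.0306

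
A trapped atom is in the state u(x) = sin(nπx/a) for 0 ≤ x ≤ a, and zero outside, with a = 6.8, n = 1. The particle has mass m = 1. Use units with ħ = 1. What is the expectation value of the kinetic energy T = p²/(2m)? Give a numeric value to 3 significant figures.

T = −(ħ²/2m) d²/dx², so ⟨T⟩ = −(ħ²/2m) ∫ u*·u'' dx / ∫|u|² dx; with m = 1.
d/dx sin(nπx/a) = (nπ/a)·cos(nπx/a) and d²/dx² sin(nπx/a) = −(nπ/a)²·sin(nπx/a); on 0 ≤ x ≤ a, ∫sin²(nπx/a) dx = a/2 and ∫sin(nπx/a)·cos(nπx/a) dx = 0.
State is unnormalized: ∫|u|² dx = 3.4000, and ∫u*·(−ħ²/2m · u'') dx = 0.36285, so ⟨T⟩ = 0.36285 / 3.4000.
⟨T⟩ = 0.10672.

0.107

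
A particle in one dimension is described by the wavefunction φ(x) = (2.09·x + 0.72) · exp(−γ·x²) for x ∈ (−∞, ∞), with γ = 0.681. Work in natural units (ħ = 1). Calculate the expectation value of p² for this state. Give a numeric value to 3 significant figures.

p² φ = −ħ² d²φ/dx²; ⟨p²⟩ = −ħ² ∫ φ*·φ'' dx / ∫|φ|² dx.
Expand each integrand as polynomial × e^(−2γx²) and use ∫x^(2j)·e^(−2γx²) dx = (2j−1)!!/(4γ)^j · √(π/(2γ)), odd powers → 0; here √(π/(2γ)) = 1.5188. Differentiate with the product rule, d/dx e^(−γx²) = −2γx·e^(−γx²).
State is unnormalized: ∫|φ|² dx = 3.2227, and ∫φ*·(−ħ² φ'') dx = 5.5117, so ⟨p²⟩ = 5.5117 / 3.2227.
⟨p²⟩ = 1.7103.

1.71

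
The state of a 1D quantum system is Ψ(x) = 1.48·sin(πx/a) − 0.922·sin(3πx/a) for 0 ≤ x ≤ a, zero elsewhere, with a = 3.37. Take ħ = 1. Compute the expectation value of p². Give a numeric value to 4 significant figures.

p² Ψ = −ħ² d²Ψ/dx²; ⟨p²⟩ = −ħ² ∫ Ψ*·Ψ'' dx / ∫|Ψ|² dx.
d²/dx² sin(jπx/a) = −(jπ/a)²·sin(jπx/a); on 0 ≤ x ≤ a, ∫sin²(jπx/a) dx = a/2 and ∫sin(jπx/a)·sin(lπx/a) dx = 0 for j ≠ l, so only diagonal terms survive in ∫|Ψ|² and ∫Ψ·Ψ″; ∫Ψ·Ψ′ dx = [Ψ²/2] between the walls = 0.
State is unnormalized: ∫|Ψ|² dx = 5.1232, and ∫Ψ*·(−ħ² Ψ'') dx = 14.411, so ⟨p²⟩ = 14.411 / 5.1232.
⟨p²⟩ = 2.8128.

2.813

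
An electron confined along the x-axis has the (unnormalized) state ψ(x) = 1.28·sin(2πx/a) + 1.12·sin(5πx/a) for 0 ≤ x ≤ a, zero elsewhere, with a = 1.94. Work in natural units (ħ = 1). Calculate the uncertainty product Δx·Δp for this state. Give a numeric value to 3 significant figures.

3.11

Δx = √(⟨x²⟩−⟨x⟩²), Δp = √(⟨p²⟩−⟨p⟩²).
On 0 ≤ x ≤ a (j ≠ l): ∫sin²(jπx/a) dx = a/2, ∫sin(jπx/a)·sin(lπx/a) dx = 0; diagonal moments ∫x·sin²(jπx/a) dx = a²/4, ∫x²·sin²(jπx/a) dx = a³·(1/6 − 1/(4j²π²)); cross terms ∫x·sin(jπx/a)·sin(lπx/a) dx = 0 for j + l even and −4jla²/(π²(j² − l²)²) for j + l odd, ∫x²·sin(jπx/a)·sin(lπx/a) dx = (−1)^(j+l)·4jla³/(π²(j² − l²)²); higher powers the same way via product-to-sum and parts. d²/dx² sin(jπx/a) = −(jπ/a)²·sin(jπx/a); on 0 ≤ x ≤ a, ∫sin²(jπx/a) dx = a/2 and ∫sin(jπx/a)·sin(lπx/a) dx = 0 for j ≠ l, so only diagonal terms survive in ∫|ψ|² and ∫ψ·ψ″; ∫ψ·ψ′ dx = [ψ²/2] between the walls = 0.
Normalization: ∫|ψ|² dx = 2.8060.
⟨x⟩ = 0.93466, ⟨x²⟩ = 1.1557 ⇒ Δx = 0.53111.
⟨p⟩ = 0.0000, ⟨p²⟩ = 34.369 ⇒ Δp = 5.8625.
Δx·Δp = 3.1137.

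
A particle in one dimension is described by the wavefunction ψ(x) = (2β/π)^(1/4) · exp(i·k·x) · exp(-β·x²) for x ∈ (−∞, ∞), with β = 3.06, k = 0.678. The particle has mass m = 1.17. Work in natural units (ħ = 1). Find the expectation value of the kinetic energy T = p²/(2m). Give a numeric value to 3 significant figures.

T = −(ħ²/2m) d²/dx², so ⟨T⟩ = −(ħ²/2m) ∫ ψ*·ψ'' dx; with m = 1.17.
Gaussian moments: ∫x^(2j)·e^(−2βx²) dx = (2j−1)!!/(4β)^j · √(π/(2β)), odd powers integrate to 0; here √(π/(2β)) = 0.71647. Derivatives: ψ′ = (ik − 2βx)·ψ, ψ″ = ((ik − 2βx)² − 2β)·ψ; the odd-in-x pieces drop out.
⟨T⟩ = 1.5041.

1.50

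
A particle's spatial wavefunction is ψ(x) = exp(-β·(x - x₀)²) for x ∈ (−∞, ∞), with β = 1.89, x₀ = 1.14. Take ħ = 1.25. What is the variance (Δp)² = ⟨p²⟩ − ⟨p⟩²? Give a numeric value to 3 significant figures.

Compute ⟨p⟩ and ⟨p²⟩ separately; (Δp)² = ⟨p²⟩ − ⟨p⟩².
Gaussian moments (u = x − x₀): ∫u^(2j)·e^(−2βu²) du = (2j−1)!!/(4β)^j · √(π/(2β)), odd powers integrate to 0; here √(π/(2β)) = 0.91165. Derivatives: d/dx e^(−βu²) = −2βu·e^(−βu²), d²/dx² e^(−βu²) = (4β²u² − 2β)·e^(−βu²).
Normalization: ∫|ψ|² dx = 0.91165.
⟨p⟩ = 0.0000 and ⟨p²⟩ = 2.9531.
(Δp)² = 2.9531 − (0.0000)² = 2.9531.

2.95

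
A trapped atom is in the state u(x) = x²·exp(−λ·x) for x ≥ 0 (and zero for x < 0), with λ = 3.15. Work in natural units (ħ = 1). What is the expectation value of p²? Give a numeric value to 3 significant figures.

3.31

p² u = −ħ² d²u/dx²; ⟨p²⟩ = −ħ² ∫ u*·u'' dx / ∫|u|² dx.
Differentiate x²·exp(−λ·x) with the product rule; every integrand then reduces to terms xʲ·e^(−2λx) on [0, ∞), with ∫₀^∞ xʲ·e^(−2λx) dx = j!/(2λ)^(j+1).
State is unnormalized: ∫|u|² dx = 0.0024183, and ∫u*·(−ħ² u'') dx = 0.0079985, so ⟨p²⟩ = 0.0079985 / 0.0024183.
⟨p²⟩ = 3.3075.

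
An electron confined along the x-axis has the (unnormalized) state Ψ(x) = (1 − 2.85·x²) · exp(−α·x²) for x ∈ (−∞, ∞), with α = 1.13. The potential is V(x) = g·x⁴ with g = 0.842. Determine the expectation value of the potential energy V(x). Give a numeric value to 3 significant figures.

1.14

⟨V⟩ = ∫ V(x)·|Ψ|² dx / ∫|Ψ|² dx.
Expand each integrand as polynomial × e^(−2αx²) and use ∫x^(2j)·e^(−2αx²) dx = (2j−1)!!/(4α)^j · √(π/(2α)), odd powers → 0; here √(π/(2α)) = 1.1790.
State is unnormalized: ∫|Ψ|² dx = 1.0984, and ∫Ψ*·V(x)·Ψ dx = 1.2550, so ⟨V⟩ = 1.2550 / 1.0984.
⟨V⟩ = 1.1426.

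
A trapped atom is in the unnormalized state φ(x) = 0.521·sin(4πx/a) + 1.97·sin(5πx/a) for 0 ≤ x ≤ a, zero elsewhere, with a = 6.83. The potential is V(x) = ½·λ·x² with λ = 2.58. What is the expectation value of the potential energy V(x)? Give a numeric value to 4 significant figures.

⟨V⟩ = ∫ V(x)·|φ|² dx / ∫|φ|² dx.
On 0 ≤ x ≤ a (j ≠ l): ∫sin²(jπx/a) dx = a/2, ∫sin(jπx/a)·sin(lπx/a) dx = 0; diagonal moments ∫x·sin²(jπx/a) dx = a²/4, ∫x²·sin²(jπx/a) dx = a³·(1/6 − 1/(4j²π²)); cross terms ∫x·sin(jπx/a)·sin(lπx/a) dx = 0 for j + l even and −4jla²/(π²(j² − l²)²) for j + l odd, ∫x²·sin(jπx/a)·sin(lπx/a) dx = (−1)^(j+l)·4jla³/(π²(j² − l²)²); higher powers the same way via product-to-sum and parts.
State is unnormalized: ∫|φ|² dx = 14.180, and ∫φ*·V(x)·φ dx = 198.22, so ⟨V⟩ = 198.22 / 14.180.
⟨V⟩ = 13.979.

13.98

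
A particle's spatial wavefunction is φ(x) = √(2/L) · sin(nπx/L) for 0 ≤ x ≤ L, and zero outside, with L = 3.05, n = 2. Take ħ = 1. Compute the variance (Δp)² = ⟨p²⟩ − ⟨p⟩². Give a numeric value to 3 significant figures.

4.24

Compute ⟨p⟩ and ⟨p²⟩ separately; (Δp)² = ⟨p²⟩ − ⟨p⟩².
d/dx sin(nπx/L) = (nπ/L)·cos(nπx/L) and d²/dx² sin(nπx/L) = −(nπ/L)²·sin(nπx/L); on 0 ≤ x ≤ L, ∫sin²(nπx/L) dx = L/2 and ∫sin(nπx/L)·cos(nπx/L) dx = 0.
⟨p⟩ = 0.0000 and ⟨p²⟩ = 4.2439.
(Δp)² = 4.2439 − (0.0000)² = 4.2439.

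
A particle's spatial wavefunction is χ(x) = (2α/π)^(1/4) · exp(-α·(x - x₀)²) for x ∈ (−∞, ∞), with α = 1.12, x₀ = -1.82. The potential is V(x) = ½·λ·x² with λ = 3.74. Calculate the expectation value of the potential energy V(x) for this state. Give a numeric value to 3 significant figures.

6.61

⟨V⟩ = ∫ V(x)·|χ|² dx.
Gaussian moments (u = x − x₀): ∫u^(2j)·e^(−2αu²) du = (2j−1)!!/(4α)^j · √(π/(2α)), odd powers integrate to 0; here √(π/(2α)) = 1.1843.
⟨V⟩ = 6.6116.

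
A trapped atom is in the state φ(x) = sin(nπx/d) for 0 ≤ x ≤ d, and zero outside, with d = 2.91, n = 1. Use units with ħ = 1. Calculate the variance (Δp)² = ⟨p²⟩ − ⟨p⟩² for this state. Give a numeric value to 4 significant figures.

1.166

Compute ⟨p⟩ and ⟨p²⟩ separately; (Δp)² = ⟨p²⟩ − ⟨p⟩².
d/dx sin(nπx/d) = (nπ/d)·cos(nπx/d) and d²/dx² sin(nπx/d) = −(nπ/d)²·sin(nπx/d); on 0 ≤ x ≤ d, ∫sin²(nπx/d) dx = d/2 and ∫sin(nπx/d)·cos(nπx/d) dx = 0.
Normalization: ∫|φ|² dx = 1.4550.
⟨p⟩ = 0.0000 and ⟨p²⟩ = 1.1655.
(Δp)² = 1.1655 − (0.0000)² = 1.1655.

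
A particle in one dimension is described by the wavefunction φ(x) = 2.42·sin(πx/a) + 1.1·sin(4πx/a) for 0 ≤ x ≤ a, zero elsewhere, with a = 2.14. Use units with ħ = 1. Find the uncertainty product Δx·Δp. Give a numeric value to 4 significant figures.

1.197

Δx = √(⟨x²⟩−⟨x⟩²), Δp = √(⟨p²⟩−⟨p⟩²).
On 0 ≤ x ≤ a (j ≠ l): ∫sin²(jπx/a) dx = a/2, ∫sin(jπx/a)·sin(lπx/a) dx = 0; diagonal moments ∫x·sin²(jπx/a) dx = a²/4, ∫x²·sin²(jπx/a) dx = a³·(1/6 − 1/(4j²π²)); cross terms ∫x·sin(jπx/a)·sin(lπx/a) dx = 0 for j + l even and −4jla²/(π²(j² − l²)²) for j + l odd, ∫x²·sin(jπx/a)·sin(lπx/a) dx = (−1)^(j+l)·4jla³/(π²(j² − l²)²); higher powers the same way via product-to-sum and parts. d²/dx² sin(jπx/a) = −(jπ/a)²·sin(jπx/a); on 0 ≤ x ≤ a, ∫sin²(jπx/a) dx = a/2 and ∫sin(jπx/a)·sin(lπx/a) dx = 0 for j ≠ l, so only diagonal terms survive in ∫|φ|² and ∫φ·φ″; ∫φ·φ′ dx = [φ²/2] between the walls = 0.
Normalization: ∫|φ|² dx = 7.5610.
⟨x⟩ = 1.0468, ⟨x²⟩ = 1.2821 ⇒ Δx = 0.43166.
⟨p⟩ = 0.0000, ⟨p²⟩ = 7.6905 ⇒ Δp = 2.7732.
Δx·Δp = 1.1971.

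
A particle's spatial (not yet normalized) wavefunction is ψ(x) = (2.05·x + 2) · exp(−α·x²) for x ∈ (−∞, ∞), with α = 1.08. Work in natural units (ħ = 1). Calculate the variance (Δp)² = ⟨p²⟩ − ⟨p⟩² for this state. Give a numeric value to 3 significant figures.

Compute ⟨p⟩ and ⟨p²⟩ separately; (Δp)² = ⟨p²⟩ − ⟨p⟩².
Expand each integrand as polynomial × e^(−2αx²) and use ∫x^(2j)·e^(−2αx²) dx = (2j−1)!!/(4α)^j · √(π/(2α)), odd powers → 0; here √(π/(2α)) = 1.2060. Differentiate with the product rule, d/dx e^(−αx²) = −2αx·e^(−αx²).
Normalization: ∫|ψ|² dx = 5.9972.
⟨p⟩ = 0.0000 and ⟨p²⟩ = 1.5025.
(Δp)² = 1.5025 − (0.0000)² = 1.5025.

1.50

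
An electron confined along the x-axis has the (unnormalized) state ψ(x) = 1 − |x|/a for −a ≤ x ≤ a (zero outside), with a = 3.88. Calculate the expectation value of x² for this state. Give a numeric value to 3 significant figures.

⟨x²⟩ = ∫ x²·|ψ|² dx / ∫|ψ|² dx (integrals over the domain).
ψ is even, so ∫ over [−a, a] = 2∫₀ᵃ with ψ = 1 − x/a there: ∫₀ᵃ (1 − x/a)² dx = a/3, ∫₀ᵃ x²(1 − x/a)² dx = a³/30, ∫₀ᵃ x⁴(1 − x/a)² dx = a⁵/105.
State is unnormalized: ∫|ψ|² dx = 2.5867, and ∫ψ*·x²·ψ dx = 3.8941, so ⟨x²⟩ = 3.8941 / 2.5867.
⟨x²⟩ = 1.5054.

1.51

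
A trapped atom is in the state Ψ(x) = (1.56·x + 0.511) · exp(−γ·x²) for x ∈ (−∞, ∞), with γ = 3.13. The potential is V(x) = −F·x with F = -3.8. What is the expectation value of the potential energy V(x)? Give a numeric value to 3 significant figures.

1.06

⟨V⟩ = ∫ V(x)·|Ψ|² dx / ∫|Ψ|² dx.
Expand each integrand as polynomial × e^(−2γx²) and use ∫x^(2j)·e^(−2γx²) dx = (2j−1)!!/(4γ)^j · √(π/(2γ)), odd powers → 0; here √(π/(2γ)) = 0.70842.
State is unnormalized: ∫|Ψ|² dx = 0.32268, and ∫Ψ*·V(x)·Ψ dx = 0.34280, so ⟨V⟩ = 0.34280 / 0.32268.
⟨V⟩ = 1.0624.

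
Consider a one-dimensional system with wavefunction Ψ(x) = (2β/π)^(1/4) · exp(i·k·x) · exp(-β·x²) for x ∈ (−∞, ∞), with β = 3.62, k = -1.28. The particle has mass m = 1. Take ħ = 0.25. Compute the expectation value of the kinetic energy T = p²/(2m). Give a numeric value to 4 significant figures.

T = −(ħ²/2m) d²/dx², so ⟨T⟩ = −(ħ²/2m) ∫ Ψ*·Ψ'' dx; with m = 1.
Gaussian moments: ∫x^(2j)·e^(−2βx²) dx = (2j−1)!!/(4β)^j · √(π/(2β)), odd powers integrate to 0; here √(π/(2β)) = 0.65873. Derivatives: Ψ′ = (ik − 2βx)·Ψ, Ψ″ = ((ik − 2βx)² − 2β)·Ψ; the odd-in-x pieces drop out.
⟨T⟩ = 0.16433.

0.1643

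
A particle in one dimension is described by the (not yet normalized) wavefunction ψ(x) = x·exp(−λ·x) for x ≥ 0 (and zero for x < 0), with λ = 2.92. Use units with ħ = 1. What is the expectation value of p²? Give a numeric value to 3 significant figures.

p² ψ = −ħ² d²ψ/dx²; ⟨p²⟩ = −ħ² ∫ ψ*·ψ'' dx / ∫|ψ|² dx.
Differentiate x·exp(−λ·x) with the product rule; every integrand then reduces to terms xʲ·e^(−2λx) on [0, ∞), with ∫₀^∞ xʲ·e^(−2λx) dx = j!/(2λ)^(j+1).
State is unnormalized: ∫|ψ|² dx = 0.010041, and ∫ψ*·(−ħ² ψ'') dx = 0.085616, so ⟨p²⟩ = 0.085616 / 0.010041.
⟨p²⟩ = 8.5264.

8.53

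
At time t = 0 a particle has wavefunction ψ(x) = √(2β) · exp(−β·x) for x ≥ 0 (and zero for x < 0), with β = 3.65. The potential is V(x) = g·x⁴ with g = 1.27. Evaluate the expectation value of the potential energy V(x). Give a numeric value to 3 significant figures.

⟨V⟩ = ∫ V(x)·|ψ|² dx.
Every integrand reduces to terms xʲ·e^(−2βx) on [0, ∞); use ∫₀^∞ xʲ·e^(−2βx) dx = j!/(2β)^(j+1).
⟨V⟩ = 0.010733.

0.0107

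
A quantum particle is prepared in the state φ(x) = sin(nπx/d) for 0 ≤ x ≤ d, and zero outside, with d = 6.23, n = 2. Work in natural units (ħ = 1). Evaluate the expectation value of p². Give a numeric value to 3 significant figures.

1.02

p² φ = −ħ² d²φ/dx²; ⟨p²⟩ = −ħ² ∫ φ*·φ'' dx / ∫|φ|² dx.
d/dx sin(nπx/d) = (nπ/d)·cos(nπx/d) and d²/dx² sin(nπx/d) = −(nπ/d)²·sin(nπx/d); on 0 ≤ x ≤ d, ∫sin²(nπx/d) dx = d/2 and ∫sin(nπx/d)·cos(nπx/d) dx = 0.
State is unnormalized: ∫|φ|² dx = 3.1150, and ∫φ*·(−ħ² φ'') dx = 3.1684, so ⟨p²⟩ = 3.1684 / 3.1150.
⟨p²⟩ = 1.0171.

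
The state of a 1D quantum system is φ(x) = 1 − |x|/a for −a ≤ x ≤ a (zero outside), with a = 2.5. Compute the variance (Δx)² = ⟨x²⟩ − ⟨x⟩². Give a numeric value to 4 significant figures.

0.6250

Compute ⟨x⟩ and ⟨x²⟩ separately, then (Δx)² = ⟨x²⟩ − ⟨x⟩².
φ is even, so ∫ over [−a, a] = 2∫₀ᵃ with φ = 1 − x/a there: ∫₀ᵃ (1 − x/a)² dx = a/3, ∫₀ᵃ x²(1 − x/a)² dx = a³/30, ∫₀ᵃ x⁴(1 − x/a)² dx = a⁵/105.
Normalization: ∫|φ|² dx = 1.6667.
⟨x⟩ = 0.0000 and ⟨x²⟩ = 0.62500.
(Δx)² = 0.62500 − (0.0000)² = 0.62500.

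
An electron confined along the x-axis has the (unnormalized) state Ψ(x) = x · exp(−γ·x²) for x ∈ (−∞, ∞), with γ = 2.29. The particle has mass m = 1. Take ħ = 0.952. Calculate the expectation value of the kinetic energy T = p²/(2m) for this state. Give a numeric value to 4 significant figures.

T = −(ħ²/2m) d²/dx², so ⟨T⟩ = −(ħ²/2m) ∫ Ψ*·Ψ'' dx / ∫|Ψ|² dx; with m = 1.
Expand each integrand as polynomial × e^(−2γx²) and use ∫x^(2j)·e^(−2γx²) dx = (2j−1)!!/(4γ)^j · √(π/(2γ)), odd powers → 0; here √(π/(2γ)) = 0.82821. Differentiate with the product rule, d/dx e^(−γx²) = −2γx·e^(−γx²).
State is unnormalized: ∫|Ψ|² dx = 0.090416, and ∫Ψ*·(−ħ²/2m · Ψ'') dx = 0.28148, so ⟨T⟩ = 0.28148 / 0.090416.
⟨T⟩ = 3.1132.

3.113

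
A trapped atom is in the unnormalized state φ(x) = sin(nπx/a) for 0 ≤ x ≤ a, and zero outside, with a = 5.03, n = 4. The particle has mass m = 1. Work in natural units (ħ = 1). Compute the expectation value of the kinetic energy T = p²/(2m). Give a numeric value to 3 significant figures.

T = −(ħ²/2m) d²/dx², so ⟨T⟩ = −(ħ²/2m) ∫ φ*·φ'' dx / ∫|φ|² dx; with m = 1.
d/dx sin(nπx/a) = (nπ/a)·cos(nπx/a) and d²/dx² sin(nπx/a) = −(nπ/a)²·sin(nπx/a); on 0 ≤ x ≤ a, ∫sin²(nπx/a) dx = a/2 and ∫sin(nπx/a)·cos(nπx/a) dx = 0.
State is unnormalized: ∫|φ|² dx = 2.5150, and ∫φ*·(−ħ²/2m · φ'') dx = 7.8486, so ⟨T⟩ = 7.8486 / 2.5150.
⟨T⟩ = 3.1207.

3.12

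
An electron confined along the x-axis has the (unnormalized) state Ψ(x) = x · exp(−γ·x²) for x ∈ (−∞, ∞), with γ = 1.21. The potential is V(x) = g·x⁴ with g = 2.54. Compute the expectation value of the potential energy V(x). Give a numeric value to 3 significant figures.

1.63

⟨V⟩ = ∫ V(x)·|Ψ|² dx / ∫|Ψ|² dx.
Expand each integrand as polynomial × e^(−2γx²) and use ∫x^(2j)·e^(−2γx²) dx = (2j−1)!!/(4γ)^j · √(π/(2γ)), odd powers → 0; here √(π/(2γ)) = 1.1394.
State is unnormalized: ∫|Ψ|² dx = 0.23541, and ∫Ψ*·V(x)·Ψ dx = 0.38287, so ⟨V⟩ = 0.38287 / 0.23541.
⟨V⟩ = 1.6264.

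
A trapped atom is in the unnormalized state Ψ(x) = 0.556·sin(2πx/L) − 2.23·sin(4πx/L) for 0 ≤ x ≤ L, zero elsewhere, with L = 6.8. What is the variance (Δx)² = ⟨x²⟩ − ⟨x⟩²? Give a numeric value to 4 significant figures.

Compute ⟨x⟩ and ⟨x²⟩ separately, then (Δx)² = ⟨x²⟩ − ⟨x⟩².
On 0 ≤ x ≤ L (j ≠ l): ∫sin²(jπx/L) dx = L/2, ∫sin(jπx/L)·sin(lπx/L) dx = 0; diagonal moments ∫x·sin²(jπx/L) dx = L²/4, ∫x²·sin²(jπx/L) dx = L³·(1/6 − 1/(4j²π²)); cross terms ∫x·sin(jπx/L)·sin(lπx/L) dx = 0 for j + l even and −4jlL²/(π²(j² − l²)²) for j + l odd, ∫x²·sin(jπx/L)·sin(lπx/L) dx = (−1)^(j+l)·4jlL³/(π²(j² − l²)²); higher powers the same way via product-to-sum and parts.
Normalization: ∫|Ψ|² dx = 17.959.
⟨x⟩ = 3.4000 and ⟨x²⟩ = 14.264.
(Δx)² = 14.264 − (3.4000)² = 2.7037.

2.704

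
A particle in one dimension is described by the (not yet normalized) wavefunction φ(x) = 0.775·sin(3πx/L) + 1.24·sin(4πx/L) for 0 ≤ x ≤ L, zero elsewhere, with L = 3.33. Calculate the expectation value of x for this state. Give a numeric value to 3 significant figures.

⟨x⟩ = ∫ x·|φ|² dx / ∫|φ|² dx (integrals over the domain).
On 0 ≤ x ≤ L (j ≠ l): ∫sin²(jπx/L) dx = L/2, ∫sin(jπx/L)·sin(lπx/L) dx = 0; diagonal moments ∫x·sin²(jπx/L) dx = L²/4, ∫x²·sin²(jπx/L) dx = L³·(1/6 − 1/(4j²π²)); cross terms ∫x·sin(jπx/L)·sin(lπx/L) dx = 0 for j + l even and −4jlL²/(π²(j² − l²)²) for j + l odd, ∫x²·sin(jπx/L)·sin(lπx/L) dx = (−1)^(j+l)·4jlL³/(π²(j² − l²)²); higher powers the same way via product-to-sum and parts.
State is unnormalized: ∫|φ|² dx = 3.5601, and ∫φ*·x·φ dx = 3.8123, so ⟨x⟩ = 3.8123 / 3.5601.
⟨x⟩ = 1.0708.

1.07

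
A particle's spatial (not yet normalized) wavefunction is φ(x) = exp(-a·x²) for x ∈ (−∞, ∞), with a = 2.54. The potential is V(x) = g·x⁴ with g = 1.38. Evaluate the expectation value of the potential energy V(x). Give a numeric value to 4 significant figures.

0.04011

⟨V⟩ = ∫ V(x)·|φ|² dx / ∫|φ|² dx.
Gaussian moments: ∫x^(2j)·e^(−2ax²) dx = (2j−1)!!/(4a)^j · √(π/(2a)), odd powers integrate to 0; here √(π/(2a)) = 0.78640.
State is unnormalized: ∫|φ|² dx = 0.78640, and ∫φ*·V(x)·φ dx = 0.031540, so ⟨V⟩ = 0.031540 / 0.78640.
⟨V⟩ = 0.040106.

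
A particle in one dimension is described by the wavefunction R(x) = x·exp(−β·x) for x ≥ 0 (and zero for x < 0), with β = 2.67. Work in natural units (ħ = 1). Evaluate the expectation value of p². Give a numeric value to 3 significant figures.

7.13

p² R = −ħ² d²R/dx²; ⟨p²⟩ = −ħ² ∫ R*·R'' dx / ∫|R|² dx.
Differentiate x·exp(−β·x) with the product rule; every integrand then reduces to terms xʲ·e^(−2βx) on [0, ∞), with ∫₀^∞ xʲ·e^(−2βx) dx = j!/(2β)^(j+1).
State is unnormalized: ∫|R|² dx = 0.013134, and ∫R*·(−ħ² R'') dx = 0.093633, so ⟨p²⟩ = 0.093633 / 0.013134.
⟨p²⟩ = 7.1289.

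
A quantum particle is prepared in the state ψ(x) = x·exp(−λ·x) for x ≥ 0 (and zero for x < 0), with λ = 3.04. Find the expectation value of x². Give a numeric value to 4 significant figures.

0.3246

⟨x²⟩ = ∫ x²·|ψ|² dx / ∫|ψ|² dx (integrals over the domain).
Every integrand reduces to terms xʲ·e^(−2λx) on [0, ∞); use ∫₀^∞ xʲ·e^(−2λx) dx = j!/(2λ)^(j+1).
State is unnormalized: ∫|ψ|² dx = 0.0088986, and ∫ψ*·x²·ψ dx = 0.0028886, so ⟨x²⟩ = 0.0028886 / 0.0088986.
⟨x²⟩ = 0.32462.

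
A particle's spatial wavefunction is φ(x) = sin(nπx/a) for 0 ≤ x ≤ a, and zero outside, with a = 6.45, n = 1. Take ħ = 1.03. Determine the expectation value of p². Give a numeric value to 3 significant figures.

p² φ = −ħ² d²φ/dx²; ⟨p²⟩ = −ħ² ∫ φ*·φ'' dx / ∫|φ|² dx.
d/dx sin(nπx/a) = (nπ/a)·cos(nπx/a) and d²/dx² sin(nπx/a) = −(nπ/a)²·sin(nπx/a); on 0 ≤ x ≤ a, ∫sin²(nπx/a) dx = a/2 and ∫sin(nπx/a)·cos(nπx/a) dx = 0.
State is unnormalized: ∫|φ|² dx = 3.2250, and ∫φ*·(−ħ² φ'') dx = 0.81168, so ⟨p²⟩ = 0.81168 / 3.2250.
⟨p²⟩ = 0.25168.

0.252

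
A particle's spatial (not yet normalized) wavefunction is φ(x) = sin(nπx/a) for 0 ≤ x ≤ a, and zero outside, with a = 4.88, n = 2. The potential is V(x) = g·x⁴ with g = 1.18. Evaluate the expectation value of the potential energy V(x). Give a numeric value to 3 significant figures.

118.

⟨V⟩ = ∫ V(x)·|φ|² dx / ∫|φ|² dx.
With sin²θ = (1 − cos2θ)/2 on 0 ≤ x ≤ a: ∫sin²(nπx/a) dx = a/2, ∫x·sin²(nπx/a) dx = a²/4, ∫x²·sin²(nπx/a) dx = a³·(1/6 − 1/(4n²π²)); higher powers xᵏ the same way, integrating xᵏ·cos(2nπx/a) by parts.
State is unnormalized: ∫|φ|² dx = 2.4400, and ∫φ*·V(x)·φ dx = 286.78, so ⟨V⟩ = 286.78 / 2.4400.
⟨V⟩ = 117.53.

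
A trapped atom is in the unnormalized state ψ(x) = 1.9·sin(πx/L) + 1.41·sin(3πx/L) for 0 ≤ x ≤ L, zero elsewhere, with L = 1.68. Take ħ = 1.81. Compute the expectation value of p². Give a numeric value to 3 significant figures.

44.0

p² ψ = −ħ² d²ψ/dx²; ⟨p²⟩ = −ħ² ∫ ψ*·ψ'' dx / ∫|ψ|² dx.
d²/dx² sin(jπx/L) = −(jπ/L)²·sin(jπx/L); on 0 ≤ x ≤ L, ∫sin²(jπx/L) dx = L/2 and ∫sin(jπx/L)·sin(lπx/L) dx = 0 for j ≠ l, so only diagonal terms survive in ∫|ψ|² and ∫ψ·ψ″; ∫ψ·ψ′ dx = [ψ²/2] between the walls = 0.
State is unnormalized: ∫|ψ|² dx = 4.7024, and ∫ψ*·(−ħ² ψ'') dx = 206.93, so ⟨p²⟩ = 206.93 / 4.7024.
⟨p²⟩ = 44.004.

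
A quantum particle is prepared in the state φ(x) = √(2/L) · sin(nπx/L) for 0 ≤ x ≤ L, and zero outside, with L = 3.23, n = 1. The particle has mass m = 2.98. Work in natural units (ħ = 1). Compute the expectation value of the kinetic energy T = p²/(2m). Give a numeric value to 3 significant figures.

0.159

T = −(ħ²/2m) d²/dx², so ⟨T⟩ = −(ħ²/2m) ∫ φ*·φ'' dx; with m = 2.98.
d/dx sin(nπx/L) = (nπ/L)·cos(nπx/L) and d²/dx² sin(nπx/L) = −(nπ/L)²·sin(nπx/L); on 0 ≤ x ≤ L, ∫sin²(nπx/L) dx = L/2 and ∫sin(nπx/L)·cos(nπx/L) dx = 0.
⟨T⟩ = 0.15873.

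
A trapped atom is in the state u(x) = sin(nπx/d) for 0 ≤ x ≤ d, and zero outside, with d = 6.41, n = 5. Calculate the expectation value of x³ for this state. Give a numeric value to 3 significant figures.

65.0

⟨x³⟩ = ∫ x³·|u|² dx / ∫|u|² dx (integrals over the domain).
With sin²θ = (1 − cos2θ)/2 on 0 ≤ x ≤ d: ∫sin²(nπx/d) dx = d/2, ∫x·sin²(nπx/d) dx = d²/4, ∫x²·sin²(nπx/d) dx = d³·(1/6 − 1/(4n²π²)); higher powers xᵏ the same way, integrating xᵏ·cos(2nπx/d) by parts.
State is unnormalized: ∫|u|² dx = 3.2050, and ∫u*·x³·u dx = 208.46, so ⟨x³⟩ = 208.46 / 3.2050.
⟨x³⟩ = 65.043.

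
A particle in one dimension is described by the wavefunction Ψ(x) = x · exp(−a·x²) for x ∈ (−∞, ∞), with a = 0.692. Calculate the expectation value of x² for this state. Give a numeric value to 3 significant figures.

⟨x²⟩ = ∫ x²·|Ψ|² dx / ∫|Ψ|² dx (integrals over the domain).
Expand each integrand as polynomial × e^(−2ax²) and use ∫x^(2j)·e^(−2ax²) dx = (2j−1)!!/(4a)^j · √(π/(2a)), odd powers → 0; here √(π/(2a)) = 1.5066.
State is unnormalized: ∫|Ψ|² dx = 0.54430, and ∫Ψ*·x²·Ψ dx = 0.58992, so ⟨x²⟩ = 0.58992 / 0.54430.
⟨x²⟩ = 1.0838.

1.08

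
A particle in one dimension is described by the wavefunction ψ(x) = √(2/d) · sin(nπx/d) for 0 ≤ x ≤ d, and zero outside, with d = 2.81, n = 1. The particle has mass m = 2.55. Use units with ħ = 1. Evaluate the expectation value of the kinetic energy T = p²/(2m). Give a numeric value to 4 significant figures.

0.2451

T = −(ħ²/2m) d²/dx², so ⟨T⟩ = −(ħ²/2m) ∫ ψ*·ψ'' dx; with m = 2.55.
d/dx sin(nπx/d) = (nπ/d)·cos(nπx/d) and d²/dx² sin(nπx/d) = −(nπ/d)²·sin(nπx/d); on 0 ≤ x ≤ d, ∫sin²(nπx/d) dx = d/2 and ∫sin(nπx/d)·cos(nπx/d) dx = 0.
⟨T⟩ = 0.24509.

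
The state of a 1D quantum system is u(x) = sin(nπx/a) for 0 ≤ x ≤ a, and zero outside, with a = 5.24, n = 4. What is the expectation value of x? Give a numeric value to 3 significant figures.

⟨x⟩ = ∫ x·|u|² dx / ∫|u|² dx (integrals over the domain).
With sin²θ = (1 − cos2θ)/2 on 0 ≤ x ≤ a: ∫sin²(nπx/a) dx = a/2, ∫x·sin²(nπx/a) dx = a²/4, ∫x²·sin²(nπx/a) dx = a³·(1/6 − 1/(4n²π²)); higher powers xᵏ the same way, integrating xᵏ·cos(2nπx/a) by parts.
State is unnormalized: ∫|u|² dx = 2.6200, and ∫u*·x·u dx = 6.8644, so ⟨x⟩ = 6.8644 / 2.6200.
⟨x⟩ = 2.6200.

2.62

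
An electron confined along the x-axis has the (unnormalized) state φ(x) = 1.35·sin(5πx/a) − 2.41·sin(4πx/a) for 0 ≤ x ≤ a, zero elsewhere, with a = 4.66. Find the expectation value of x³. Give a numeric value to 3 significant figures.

⟨x³⟩ = ∫ x³·|φ|² dx / ∫|φ|² dx (integrals over the domain).
On 0 ≤ x ≤ a (j ≠ l): ∫sin²(jπx/a) dx = a/2, ∫sin(jπx/a)·sin(lπx/a) dx = 0; diagonal moments ∫x·sin²(jπx/a) dx = a²/4, ∫x²·sin²(jπx/a) dx = a³·(1/6 − 1/(4j²π²)); cross terms ∫x·sin(jπx/a)·sin(lπx/a) dx = 0 for j + l even and −4jla²/(π²(j² − l²)²) for j + l odd, ∫x²·sin(jπx/a)·sin(lπx/a) dx = (−1)^(j+l)·4jla³/(π²(j² − l²)²); higher powers the same way via product-to-sum and parts.
State is unnormalized: ∫|φ|² dx = 17.779, and ∫φ*·x³·φ dx = 713.60, so ⟨x³⟩ = 713.60 / 17.779.
⟨x³⟩ = 40.137.

40.1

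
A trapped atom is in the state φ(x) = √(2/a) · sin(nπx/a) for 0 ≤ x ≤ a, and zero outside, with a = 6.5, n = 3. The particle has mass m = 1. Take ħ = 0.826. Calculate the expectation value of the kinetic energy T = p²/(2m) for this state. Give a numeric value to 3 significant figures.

0.717

T = −(ħ²/2m) d²/dx², so ⟨T⟩ = −(ħ²/2m) ∫ φ*·φ'' dx; with m = 1.
d/dx sin(nπx/a) = (nπ/a)·cos(nπx/a) and d²/dx² sin(nπx/a) = −(nπ/a)²·sin(nπx/a); on 0 ≤ x ≤ a, ∫sin²(nπx/a) dx = a/2 and ∫sin(nπx/a)·cos(nπx/a) dx = 0.
⟨T⟩ = 0.71721.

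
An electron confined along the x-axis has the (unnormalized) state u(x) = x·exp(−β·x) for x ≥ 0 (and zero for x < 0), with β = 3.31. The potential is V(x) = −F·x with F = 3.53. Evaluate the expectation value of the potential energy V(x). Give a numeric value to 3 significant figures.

⟨V⟩ = ∫ V(x)·|u|² dx / ∫|u|² dx.
Every integrand reduces to terms xʲ·e^(−2βx) on [0, ∞); use ∫₀^∞ xʲ·e^(−2βx) dx = j!/(2β)^(j+1).
State is unnormalized: ∫|u|² dx = 0.0068938, and ∫u*·V(x)·u dx = -0.011028, so ⟨V⟩ = -0.011028 / 0.0068938.
⟨V⟩ = -1.5997.

-1.60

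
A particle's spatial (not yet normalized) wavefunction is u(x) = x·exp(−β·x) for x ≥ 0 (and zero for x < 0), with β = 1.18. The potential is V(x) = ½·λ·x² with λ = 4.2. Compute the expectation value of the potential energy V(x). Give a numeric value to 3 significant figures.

⟨V⟩ = ∫ V(x)·|u|² dx / ∫|u|² dx.
Every integrand reduces to terms xʲ·e^(−2βx) on [0, ∞); use ∫₀^∞ xʲ·e^(−2βx) dx = j!/(2β)^(j+1).
State is unnormalized: ∫|u|² dx = 0.15216, and ∫u*·V(x)·u dx = 0.68845, so ⟨V⟩ = 0.68845 / 0.15216.
⟨V⟩ = 4.5246.

4.52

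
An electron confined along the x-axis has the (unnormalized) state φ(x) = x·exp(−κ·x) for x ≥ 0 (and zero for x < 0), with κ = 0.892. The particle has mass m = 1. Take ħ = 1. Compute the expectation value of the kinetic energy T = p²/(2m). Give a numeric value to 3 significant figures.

0.398

T = −(ħ²/2m) d²/dx², so ⟨T⟩ = −(ħ²/2m) ∫ φ*·φ'' dx / ∫|φ|² dx; with m = 1.
Differentiate x·exp(−κ·x) with the product rule; every integrand then reduces to terms xʲ·e^(−2κx) on [0, ∞), with ∫₀^∞ xʲ·e^(−2κx) dx = j!/(2κ)^(j+1).
State is unnormalized: ∫|φ|² dx = 0.35225, and ∫φ*·(−ħ²/2m · φ'') dx = 0.14013, so ⟨T⟩ = 0.14013 / 0.35225.
⟨T⟩ = 0.39783.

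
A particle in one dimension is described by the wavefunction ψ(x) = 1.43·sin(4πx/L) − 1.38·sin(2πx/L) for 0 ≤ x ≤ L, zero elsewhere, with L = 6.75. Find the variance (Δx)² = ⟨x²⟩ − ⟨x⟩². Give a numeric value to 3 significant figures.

Compute ⟨x⟩ and ⟨x²⟩ separately, then (Δx)² = ⟨x²⟩ − ⟨x⟩².
On 0 ≤ x ≤ L (j ≠ l): ∫sin²(jπx/L) dx = L/2, ∫sin(jπx/L)·sin(lπx/L) dx = 0; diagonal moments ∫x·sin²(jπx/L) dx = L²/4, ∫x²·sin²(jπx/L) dx = L³·(1/6 − 1/(4j²π²)); cross terms ∫x·sin(jπx/L)·sin(lπx/L) dx = 0 for j + l even and −4jlL²/(π²(j² − l²)²) for j + l odd, ∫x²·sin(jπx/L)·sin(lπx/L) dx = (−1)^(j+l)·4jlL³/(π²(j² − l²)²); higher powers the same way via product-to-sum and parts.
Normalization: ∫|ψ|² dx = 13.329.
⟨x⟩ = 3.3750 and ⟨x²⟩ = 12.784.
(Δx)² = 12.784 − (3.3750)² = 1.3935.

1.39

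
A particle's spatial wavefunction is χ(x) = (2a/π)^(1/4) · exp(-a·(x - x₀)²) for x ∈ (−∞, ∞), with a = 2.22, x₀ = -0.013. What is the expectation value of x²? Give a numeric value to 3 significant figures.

0.113

⟨x²⟩ = ∫ x²·|χ|² dx (integrals over the domain).
Gaussian moments (u = x − x₀): ∫u^(2j)·e^(−2au²) du = (2j−1)!!/(4a)^j · √(π/(2a)), odd powers integrate to 0; here √(π/(2a)) = 0.84117.
⟨x²⟩ = 0.11278.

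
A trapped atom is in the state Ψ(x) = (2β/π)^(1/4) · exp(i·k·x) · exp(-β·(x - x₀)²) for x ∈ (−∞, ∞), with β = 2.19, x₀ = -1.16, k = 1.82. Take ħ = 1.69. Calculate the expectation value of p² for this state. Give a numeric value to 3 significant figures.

15.7

p² Ψ = −ħ² d²Ψ/dx²; ⟨p²⟩ = −ħ² ∫ Ψ*·Ψ'' dx.
Gaussian moments (u = x − x₀): ∫u^(2j)·e^(−2βu²) du = (2j−1)!!/(4β)^j · √(π/(2β)), odd powers integrate to 0; here √(π/(2β)) = 0.84691. Derivatives: Ψ′ = (ik − 2βu)·Ψ, Ψ″ = ((ik − 2βu)² − 2β)·Ψ; the odd-in-u pieces drop out.
⟨p²⟩ = 15.715.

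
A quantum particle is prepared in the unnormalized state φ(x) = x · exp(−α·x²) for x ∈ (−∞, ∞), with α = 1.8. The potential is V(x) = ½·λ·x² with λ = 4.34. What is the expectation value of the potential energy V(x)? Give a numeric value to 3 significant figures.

0.904

⟨V⟩ = ∫ V(x)·|φ|² dx / ∫|φ|² dx.
Expand each integrand as polynomial × e^(−2αx²) and use ∫x^(2j)·e^(−2αx²) dx = (2j−1)!!/(4α)^j · √(π/(2α)), odd powers → 0; here √(π/(2α)) = 0.93417.
State is unnormalized: ∫|φ|² dx = 0.12975, and ∫φ*·V(x)·φ dx = 0.11731, so ⟨V⟩ = 0.11731 / 0.12975.
⟨V⟩ = 0.90417.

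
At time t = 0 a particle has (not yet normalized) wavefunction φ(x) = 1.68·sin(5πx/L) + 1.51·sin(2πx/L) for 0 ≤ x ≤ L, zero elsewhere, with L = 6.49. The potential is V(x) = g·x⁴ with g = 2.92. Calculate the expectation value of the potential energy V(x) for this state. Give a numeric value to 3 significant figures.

794.

⟨V⟩ = ∫ V(x)·|φ|² dx / ∫|φ|² dx.
On 0 ≤ x ≤ L (j ≠ l): ∫sin²(jπx/L) dx = L/2, ∫sin(jπx/L)·sin(lπx/L) dx = 0; diagonal moments ∫x·sin²(jπx/L) dx = L²/4, ∫x²·sin²(jπx/L) dx = L³·(1/6 − 1/(4j²π²)); cross terms ∫x·sin(jπx/L)·sin(lπx/L) dx = 0 for j + l even and −4jlL²/(π²(j² − l²)²) for j + l odd, ∫x²·sin(jπx/L)·sin(lπx/L) dx = (−1)^(j+l)·4jlL³/(π²(j² − l²)²); higher powers the same way via product-to-sum and parts.
State is unnormalized: ∫|φ|² dx = 16.558, and ∫φ*·V(x)·φ dx = 13145., so ⟨V⟩ = 13145. / 16.558.
⟨V⟩ = 793.91.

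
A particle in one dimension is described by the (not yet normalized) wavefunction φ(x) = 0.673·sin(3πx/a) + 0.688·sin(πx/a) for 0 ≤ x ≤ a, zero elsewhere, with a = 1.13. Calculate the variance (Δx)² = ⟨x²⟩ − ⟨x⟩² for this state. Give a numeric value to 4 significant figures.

0.1183

Compute ⟨x⟩ and ⟨x²⟩ separately, then (Δx)² = ⟨x²⟩ − ⟨x⟩².
On 0 ≤ x ≤ a (j ≠ l): ∫sin²(jπx/a) dx = a/2, ∫sin(jπx/a)·sin(lπx/a) dx = 0; diagonal moments ∫x·sin²(jπx/a) dx = a²/4, ∫x²·sin²(jπx/a) dx = a³·(1/6 − 1/(4j²π²)); cross terms ∫x·sin(jπx/a)·sin(lπx/a) dx = 0 for j + l even and −4jla²/(π²(j² − l²)²) for j + l odd, ∫x²·sin(jπx/a)·sin(lπx/a) dx = (−1)^(j+l)·4jla³/(π²(j² − l²)²); higher powers the same way via product-to-sum and parts.
Normalization: ∫|φ|² dx = 0.52334.
⟨x⟩ = 0.56500 and ⟨x²⟩ = 0.43757.
(Δx)² = 0.43757 − (0.56500)² = 0.11834.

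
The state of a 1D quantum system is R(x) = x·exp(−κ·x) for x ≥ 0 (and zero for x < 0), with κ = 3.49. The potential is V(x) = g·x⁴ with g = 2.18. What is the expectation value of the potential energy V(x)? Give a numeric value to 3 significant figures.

⟨V⟩ = ∫ V(x)·|R|² dx / ∫|R|² dx.
Every integrand reduces to terms xʲ·e^(−2κx) on [0, ∞); use ∫₀^∞ xʲ·e^(−2κx) dx = j!/(2κ)^(j+1).
State is unnormalized: ∫|R|² dx = 0.0058812, and ∫R*·V(x)·R dx = 0.0019445, so ⟨V⟩ = 0.0019445 / 0.0058812.
⟨V⟩ = 0.33063.

0.331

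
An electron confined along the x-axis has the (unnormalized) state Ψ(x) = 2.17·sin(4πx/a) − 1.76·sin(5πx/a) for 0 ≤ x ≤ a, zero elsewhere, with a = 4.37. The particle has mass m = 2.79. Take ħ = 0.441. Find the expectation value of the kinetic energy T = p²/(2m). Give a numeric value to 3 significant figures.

T = −(ħ²/2m) d²/dx², so ⟨T⟩ = −(ħ²/2m) ∫ Ψ*·Ψ'' dx / ∫|Ψ|² dx; with m = 2.79.
d²/dx² sin(jπx/a) = −(jπ/a)²·sin(jπx/a); on 0 ≤ x ≤ a, ∫sin²(jπx/a) dx = a/2 and ∫sin(jπx/a)·sin(lπx/a) dx = 0 for j ≠ l, so only diagonal terms survive in ∫|Ψ|² and ∫Ψ·Ψ″; ∫Ψ·Ψ′ dx = [Ψ²/2] between the walls = 0.
State is unnormalized: ∫|Ψ|² dx = 17.057, and ∫Ψ*·(−ħ²/2m · Ψ'') dx = 6.0132, so ⟨T⟩ = 6.0132 / 17.057.
⟨T⟩ = 0.35253.

0.353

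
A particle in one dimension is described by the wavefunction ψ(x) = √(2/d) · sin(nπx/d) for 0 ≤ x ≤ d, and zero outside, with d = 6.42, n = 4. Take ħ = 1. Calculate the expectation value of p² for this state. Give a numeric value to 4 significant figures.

p² ψ = −ħ² d²ψ/dx²; ⟨p²⟩ = −ħ² ∫ ψ*·ψ'' dx.
d/dx sin(nπx/d) = (nπ/d)·cos(nπx/d) and d²/dx² sin(nπx/d) = −(nπ/d)²·sin(nπx/d); on 0 ≤ x ≤ d, ∫sin²(nπx/d) dx = d/2 and ∫sin(nπx/d)·cos(nπx/d) dx = 0.
⟨p²⟩ = 3.8313.

3.831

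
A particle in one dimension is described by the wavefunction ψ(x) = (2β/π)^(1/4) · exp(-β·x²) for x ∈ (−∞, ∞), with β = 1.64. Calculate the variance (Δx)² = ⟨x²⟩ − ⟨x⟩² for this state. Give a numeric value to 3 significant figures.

Compute ⟨x⟩ and ⟨x²⟩ separately, then (Δx)² = ⟨x²⟩ − ⟨x⟩².
Gaussian moments: ∫x^(2j)·e^(−2βx²) dx = (2j−1)!!/(4β)^j · √(π/(2β)), odd powers integrate to 0; here √(π/(2β)) = 0.97867.
⟨x⟩ = 0.0000 and ⟨x²⟩ = 0.15244.
(Δx)² = 0.15244 − (0.0000)² = 0.15244.

0.152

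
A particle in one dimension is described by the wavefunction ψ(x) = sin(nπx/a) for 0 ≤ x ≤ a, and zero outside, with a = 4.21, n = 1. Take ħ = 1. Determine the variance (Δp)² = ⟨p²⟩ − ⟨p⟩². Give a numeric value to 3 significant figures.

Compute ⟨p⟩ and ⟨p²⟩ separately; (Δp)² = ⟨p²⟩ − ⟨p⟩².
d/dx sin(nπx/a) = (nπ/a)·cos(nπx/a) and d²/dx² sin(nπx/a) = −(nπ/a)²·sin(nπx/a); on 0 ≤ x ≤ a, ∫sin²(nπx/a) dx = a/2 and ∫sin(nπx/a)·cos(nπx/a) dx = 0.
Normalization: ∫|ψ|² dx = 2.1050.
⟨p⟩ = 0.0000 and ⟨p²⟩ = 0.55685.
(Δp)² = 0.55685 − (0.0000)² = 0.55685.

0.557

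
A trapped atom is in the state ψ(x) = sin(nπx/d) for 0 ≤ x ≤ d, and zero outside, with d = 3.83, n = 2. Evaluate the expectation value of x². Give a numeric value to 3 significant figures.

⟨x²⟩ = ∫ x²·|ψ|² dx / ∫|ψ|² dx (integrals over the domain).
With sin²θ = (1 − cos2θ)/2 on 0 ≤ x ≤ d: ∫sin²(nπx/d) dx = d/2, ∫x·sin²(nπx/d) dx = d²/4, ∫x²·sin²(nπx/d) dx = d³·(1/6 − 1/(4n²π²)); higher powers xᵏ the same way, integrating xᵏ·cos(2nπx/d) by parts.
State is unnormalized: ∫|ψ|² dx = 1.9150, and ∫ψ*·x²·ψ dx = 9.0079, so ⟨x²⟩ = 9.0079 / 1.9150.
⟨x²⟩ = 4.7038.

4.70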